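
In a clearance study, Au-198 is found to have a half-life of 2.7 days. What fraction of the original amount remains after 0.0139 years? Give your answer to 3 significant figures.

0.0139 years = 5.0735 days.
n = 5.0735/2.7 ≈ 1.8791 half-lives.
Fraction remaining = (1/2)^1.8791 ≈ 0.27186.

0.272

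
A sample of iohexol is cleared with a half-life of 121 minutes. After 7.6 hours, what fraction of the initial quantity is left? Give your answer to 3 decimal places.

0.073

7.6 hours = 456 minutes.
n = 456/121 ≈ 3.7686 half-lives.
Fraction remaining = (1/2)^3.7686 ≈ 0.073374.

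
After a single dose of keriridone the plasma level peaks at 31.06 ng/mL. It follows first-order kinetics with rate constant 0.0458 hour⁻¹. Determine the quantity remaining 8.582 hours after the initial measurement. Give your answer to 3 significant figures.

t½ = ln 2 / k = 0.69315 / 0.0458 ≈ 15.134 hours.
Number of half-lives: n = 8.582/15.134 ≈ 0.56706.
Remaining = 31.06 × (1/2)^0.56706 = 31.06 × 0.67499 ≈ 20.965 ng/mL.

21.0 ng/mL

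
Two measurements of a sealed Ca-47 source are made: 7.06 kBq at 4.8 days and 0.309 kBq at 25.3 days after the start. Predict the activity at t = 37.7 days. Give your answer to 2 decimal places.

0.05 kBq

Over Δt = 25.3 − 4.8 = 20.5 days, the level fell by a factor of 7.06/0.309 ≈ 22.848.
n = log₂(22.848) ≈ 4.514 half-lives, so t½ = 20.5/4.514 ≈ 4.5414 days.
From t = 25.3 to t = 37.7: 0.309 × (1/2)^((37.7−25.3)/4.5414) ≈ 0.046561 kBq.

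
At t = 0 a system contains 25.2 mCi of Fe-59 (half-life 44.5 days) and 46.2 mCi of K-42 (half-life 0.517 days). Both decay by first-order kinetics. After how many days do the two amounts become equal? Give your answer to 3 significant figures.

Set 25.2·(1/2)^(t/44.5) = 46.2·(1/2)^(t/0.517).
Taking log₂: log₂(25.2/46.2) = t·(1/44.5 − 1/0.517).
log₂(0.54545) = -0.87447; 1/44.5 − 1/0.517 = -1.9118.
t = -0.87447 / -1.9118 ≈ 0.45741 days.

0.457 days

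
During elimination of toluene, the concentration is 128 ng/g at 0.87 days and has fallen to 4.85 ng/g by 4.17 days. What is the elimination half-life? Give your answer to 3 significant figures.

Over Δt = 4.17 − 0.87 = 3.3 days, the level fell by a factor of 128/4.85 ≈ 26.392.
n = log₂(26.392) ≈ 4.722 half-lives, so t½ = 3.3/4.722 ≈ 0.69885 days.

0.699 days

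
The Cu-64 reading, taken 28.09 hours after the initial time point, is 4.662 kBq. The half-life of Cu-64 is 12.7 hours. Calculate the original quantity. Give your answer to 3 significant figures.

21.6 kBq

Number of half-lives elapsed: n = 28.09/12.7 ≈ 2.2118.
A₀ = A × 2^n = 4.662 × 2^2.2118 = 4.662 × 4.6326 ≈ 21.597 kBq.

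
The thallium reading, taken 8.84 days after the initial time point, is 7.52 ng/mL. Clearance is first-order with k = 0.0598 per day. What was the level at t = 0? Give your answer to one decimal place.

t½ = ln 2 / k = 0.69315 / 0.0598 ≈ 11.591 days.
Number of half-lives elapsed: n = 8.84/11.591 ≈ 0.76265.
A₀ = A × 2^n = 7.52 × 2^0.76265 = 7.52 × 1.6966 ≈ 12.759 ng/mL.

12.8 ng/mL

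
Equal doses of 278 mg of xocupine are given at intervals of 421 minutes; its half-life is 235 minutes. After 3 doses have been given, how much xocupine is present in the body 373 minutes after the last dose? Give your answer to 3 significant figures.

127 mg

The 3 doses were given 1215, 794, 373 minutes ago.
Total = 278·(1/2)^(1215/235) + 278·(1/2)^(794/235) + 278·(1/2)^(373/235)
      = 7.7207 + 26.727 + 92.521 ≈ 126.97 mg.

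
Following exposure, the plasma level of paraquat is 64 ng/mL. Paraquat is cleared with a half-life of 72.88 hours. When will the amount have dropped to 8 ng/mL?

218.64 hours

8/64 = 1/8, so 3 half-lives have elapsed.
t = 3 × 72.88 = 218.64 hours.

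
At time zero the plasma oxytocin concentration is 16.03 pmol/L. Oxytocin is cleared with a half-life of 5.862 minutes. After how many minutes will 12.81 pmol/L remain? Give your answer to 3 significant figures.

Fraction remaining = 12.81/16.03 ≈ 0.79913.
n = log₂(16.03/12.81) = ln(1.2514)/ln 2 ≈ 0.3235 half-lives.
t = n × t½ = 0.3235 × 5.862 ≈ 1.8964 minutes.

1.90 minutes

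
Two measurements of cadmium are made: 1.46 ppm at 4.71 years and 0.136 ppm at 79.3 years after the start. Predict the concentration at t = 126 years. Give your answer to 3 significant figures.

Over Δt = 79.3 − 4.71 = 74.59 years, the level fell by a factor of 1.46/0.136 ≈ 10.735.
n = log₂(10.735) ≈ 3.4243 half-lives, so t½ = 74.59/3.4243 ≈ 21.783 years.
From t = 79.3 to t = 126: 0.136 × (1/2)^((126−79.3)/21.783) ≈ 0.030772 ppm.

0.0308 ppm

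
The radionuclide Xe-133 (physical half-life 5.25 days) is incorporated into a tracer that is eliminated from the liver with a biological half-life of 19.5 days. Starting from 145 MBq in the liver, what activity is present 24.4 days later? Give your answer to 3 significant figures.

2.43 MBq

1/t_eff = 1/t_phys + 1/t_biol = 1/5.25 + 1/19.5 = 0.24176 per day.
t_eff = 5.25 × 19.5 / (5.25 + 19.5) ≈ 4.1364 days.
Remaining = 145 × (1/2)^(24.4/4.1364) = 145 × (1/2)^5.8989 ≈ 2.4301 MBq.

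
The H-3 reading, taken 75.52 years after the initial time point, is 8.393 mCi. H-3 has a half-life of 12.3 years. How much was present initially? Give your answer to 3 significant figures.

592 mCi

Number of half-lives elapsed: n = 75.52/12.3 ≈ 6.1398.
A₀ = A × 2^n = 8.393 × 2^6.1398 = 8.393 × 70.514 ≈ 591.82 mCi.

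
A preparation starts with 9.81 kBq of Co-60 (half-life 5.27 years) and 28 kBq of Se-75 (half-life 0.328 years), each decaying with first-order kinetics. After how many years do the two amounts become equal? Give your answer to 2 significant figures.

0.53 years

Set 9.81·(1/2)^(t/5.27) = 28·(1/2)^(t/0.328).
Taking log₂: log₂(9.81/28) = t·(1/5.27 − 1/0.328).
log₂(0.35036) = -1.5131; 1/5.27 − 1/0.328 = -2.859.
t = -1.5131 / -2.859 ≈ 0.52924 years.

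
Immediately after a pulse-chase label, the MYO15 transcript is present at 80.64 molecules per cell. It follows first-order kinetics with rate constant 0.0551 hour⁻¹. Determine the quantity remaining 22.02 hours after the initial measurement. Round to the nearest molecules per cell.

24 molecules per cell

t½ = ln 2 / λ = 0.69315 / 0.0551 ≈ 12.58 hours.
Number of half-lives: n = 22.02/12.58 ≈ 1.7504.
Remaining = 80.64 × (1/2)^1.7504 = 80.64 × 0.29721 ≈ 23.967 molecules per cell.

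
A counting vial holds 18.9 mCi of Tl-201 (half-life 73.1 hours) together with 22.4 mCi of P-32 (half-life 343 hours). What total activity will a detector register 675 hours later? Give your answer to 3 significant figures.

5.76 mCi

Tl-201: 18.9 × (1/2)^(675/73.1) = 18.9 × (1/2)^9.2339 ≈ 0.031389 mCi.
P-32: 22.4 × (1/2)^(675/343) = 22.4 × (1/2)^1.9679 ≈ 5.7259 mCi.
Total = 0.031389 + 5.7259 ≈ 5.7573 mCi.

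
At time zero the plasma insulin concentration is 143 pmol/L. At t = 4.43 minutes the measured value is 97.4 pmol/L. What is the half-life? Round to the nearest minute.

A/A₀ = 97.4/143 ≈ 0.68112.
n = log₂(1.4682) ≈ 0.55402 half-lives elapsed in 4.43 minutes.
t½ = 4.43/0.55402 ≈ 7.9961 minutes.

8 minutes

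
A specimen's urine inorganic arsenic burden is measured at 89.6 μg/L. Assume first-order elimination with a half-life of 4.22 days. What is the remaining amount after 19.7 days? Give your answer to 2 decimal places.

3.52 μg/L

Number of half-lives: n = 19.7/4.22 ≈ 4.6682.
Remaining = 89.6 × (1/2)^4.6682 = 89.6 × 0.039329 ≈ 3.5239 μg/L.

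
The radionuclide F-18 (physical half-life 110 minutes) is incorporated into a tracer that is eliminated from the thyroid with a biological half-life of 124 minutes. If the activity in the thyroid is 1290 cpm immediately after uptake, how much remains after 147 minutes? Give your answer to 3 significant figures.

1/t_eff = 1/t_phys + 1/t_biol = 1/110 + 1/124 = 0.017155 per minute.
t_eff = 110 × 124 / (110 + 124) ≈ 58.291 minutes.
Remaining = 1290 × (1/2)^(147/58.291) = 1290 × (1/2)^2.5218 ≈ 224.61 cpm.

225 cpm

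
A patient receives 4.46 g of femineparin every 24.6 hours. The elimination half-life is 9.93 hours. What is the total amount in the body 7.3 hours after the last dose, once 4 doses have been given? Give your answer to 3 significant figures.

3.26 g

The 4 doses were given 81.1, 56.5, 31.9, 7.3 hours ago.
Total = 4.46·(1/2)^(81.1/9.93) + 4.46·(1/2)^(56.5/9.93) + 4.46·(1/2)^(31.9/9.93) + 4.46·(1/2)^(7.3/9.93)
      = 0.015516 + 0.086402 + 0.48115 + 2.6794 ≈ 3.2624 g.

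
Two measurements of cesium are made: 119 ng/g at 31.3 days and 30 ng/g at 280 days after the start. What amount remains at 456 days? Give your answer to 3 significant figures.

Over Δt = 280 − 31.3 = 248.7 days, the level fell by a factor of 119/30 ≈ 3.9667.
n = log₂(3.9667) ≈ 1.9879 half-lives, so t½ = 248.7/1.9879 ≈ 125.11 days.
From t = 280 to t = 456: 30 × (1/2)^((456−280)/125.11) ≈ 11.314 ng/g.

11.3 ng/g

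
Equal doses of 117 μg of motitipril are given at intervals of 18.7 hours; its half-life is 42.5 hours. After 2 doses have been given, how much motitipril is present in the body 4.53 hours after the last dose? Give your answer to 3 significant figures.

The 2 doses were given 23.23, 4.53 hours ago.
Total = 117·(1/2)^(23.23/42.5) + 117·(1/2)^(4.53/42.5)
      = 80.103 + 108.67 ≈ 188.77 μg.

189 μg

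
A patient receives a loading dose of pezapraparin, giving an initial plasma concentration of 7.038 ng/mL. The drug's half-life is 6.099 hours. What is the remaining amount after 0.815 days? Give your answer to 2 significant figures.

Convert the elapsed time: 0.815 days = 19.56 hours.
Number of half-lives: n = 19.56/6.099 ≈ 3.2071.
Remaining = 7.038 × (1/2)^3.2071 = 7.038 × 0.10829 ≈ 0.76212 ng/mL.

0.76 ng/mL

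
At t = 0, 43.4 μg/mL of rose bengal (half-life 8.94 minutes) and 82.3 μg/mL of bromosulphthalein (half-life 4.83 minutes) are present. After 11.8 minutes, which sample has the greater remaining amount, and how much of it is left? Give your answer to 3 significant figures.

rose bengal: 43.4 × (1/2)^1.3199 ≈ 17.384 μg/mL.
bromosulphthalein: 82.3 × (1/2)^2.4431 ≈ 15.134 μg/mL.
Rose bengal has more remaining, at ≈ 17.384 μg/mL.

rose bengal, 17.4 μg/mL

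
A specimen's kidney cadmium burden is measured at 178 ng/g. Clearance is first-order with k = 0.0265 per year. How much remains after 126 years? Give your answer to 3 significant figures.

6.31 ng/g

t½ = ln 2 / k = 0.69315 / 0.0265 ≈ 26.156 years.
Number of half-lives: n = 126/26.156 ≈ 4.8172.
Remaining = 178 × (1/2)^4.8172 = 178 × 0.035472 ≈ 6.3141 ng/g.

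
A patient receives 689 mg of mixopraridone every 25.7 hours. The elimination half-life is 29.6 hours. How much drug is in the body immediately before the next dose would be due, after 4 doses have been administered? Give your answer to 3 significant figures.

The 4 doses were given 102.8, 77.1, 51.4, 25.7 hours ago.
Total = 689·(1/2)^(102.8/29.6) + 689·(1/2)^(77.1/29.6) + 689·(1/2)^(51.4/29.6) + 689·(1/2)^(25.7/29.6)
      = 62.051 + 113.27 + 206.77 + 377.44 ≈ 759.53 mg.

760 mg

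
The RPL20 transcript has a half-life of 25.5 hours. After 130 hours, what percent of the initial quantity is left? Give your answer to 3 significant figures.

n = 130/25.5 ≈ 5.098 half-lives.
Fraction remaining = (1/2)^5.098 ≈ 0.029197, i.e. 2.9197%.

2.92%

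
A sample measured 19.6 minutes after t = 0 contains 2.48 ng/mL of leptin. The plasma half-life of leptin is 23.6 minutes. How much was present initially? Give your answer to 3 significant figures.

4.41 ng/mL

Number of half-lives elapsed: n = 19.6/23.6 ≈ 0.83051.
A₀ = A × 2^n = 2.48 × 2^0.83051 = 2.48 × 1.7783 ≈ 4.4102 ng/mL.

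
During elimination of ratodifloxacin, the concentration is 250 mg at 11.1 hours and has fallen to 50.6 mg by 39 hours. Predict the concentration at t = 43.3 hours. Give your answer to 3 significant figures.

39.6 mg

Over Δt = 39 − 11.1 = 27.9 hours, the level fell by a factor of 250/50.6 ≈ 4.9407.
n = log₂(4.9407) ≈ 2.3047 half-lives, so t½ = 27.9/2.3047 ≈ 12.106 hours.
From t = 39 to t = 43.3: 50.6 × (1/2)^((43.3−39)/12.106) ≈ 39.557 mg.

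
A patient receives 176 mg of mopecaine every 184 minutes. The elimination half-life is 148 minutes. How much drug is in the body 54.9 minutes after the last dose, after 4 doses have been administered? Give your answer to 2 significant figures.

The 4 doses were given 606.9, 422.9, 238.9, 54.9 minutes ago.
Total = 176·(1/2)^(606.9/148) + 176·(1/2)^(422.9/148) + 176·(1/2)^(238.9/148) + 176·(1/2)^(54.9/148)
      = 10.259 + 24.285 + 57.49 + 136.1 ≈ 228.13 mg.

230 mg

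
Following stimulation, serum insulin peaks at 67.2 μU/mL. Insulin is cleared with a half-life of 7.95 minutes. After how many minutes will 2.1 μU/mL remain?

39.75 minutes

2.1/67.2 = 1/32, so 5 half-lives have elapsed.
t = 5 × 7.95 = 39.75 minutes.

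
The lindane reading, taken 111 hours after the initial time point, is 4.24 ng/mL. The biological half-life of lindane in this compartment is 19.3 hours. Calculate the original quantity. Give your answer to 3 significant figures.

228 ng/mL

Number of half-lives elapsed: n = 111/19.3 ≈ 5.7513.
A₀ = A × 2^n = 4.24 × 2^5.7513 = 4.24 × 53.866 ≈ 228.39 ng/mL.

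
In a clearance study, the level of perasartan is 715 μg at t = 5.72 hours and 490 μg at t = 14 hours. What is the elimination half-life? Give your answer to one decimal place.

15.2 hours

Over Δt = 14 − 5.72 = 8.28 hours, the level fell by a factor of 715/490 ≈ 1.4592.
n = log₂(1.4592) ≈ 0.54516 half-lives, so t½ = 8.28/0.54516 ≈ 15.188 hours.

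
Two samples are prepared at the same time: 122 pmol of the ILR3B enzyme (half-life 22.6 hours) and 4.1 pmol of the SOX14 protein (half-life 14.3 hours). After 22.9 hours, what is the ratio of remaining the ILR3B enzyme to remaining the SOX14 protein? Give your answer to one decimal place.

44.7

ILR3B enzyme: 122 × (1/2)^(22.9/22.6) = 122 × (1/2)^1.0133 ≈ 60.441 pmol.
SOX14 protein: 4.1 × (1/2)^(22.9/14.3) = 4.1 × (1/2)^1.6014 ≈ 1.3512 pmol.
Ratio ≈ 60.441 / 1.3512 ≈ 44.732.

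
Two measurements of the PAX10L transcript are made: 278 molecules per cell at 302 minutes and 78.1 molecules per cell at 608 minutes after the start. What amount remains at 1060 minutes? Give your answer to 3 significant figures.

12.0 molecules per cell

Over Δt = 608 − 302 = 306 minutes, the level fell by a factor of 278/78.1 ≈ 3.5595.
n = log₂(3.5595) ≈ 1.8317 half-lives, so t½ = 306/1.8317 ≈ 167.06 minutes.
From t = 608 to t = 1060: 78.1 × (1/2)^((1060−608)/167.06) ≈ 11.972 molecules per cell.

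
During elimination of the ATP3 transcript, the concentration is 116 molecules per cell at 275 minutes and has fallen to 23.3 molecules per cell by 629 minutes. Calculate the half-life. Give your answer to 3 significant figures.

153 minutes

Over Δt = 629 − 275 = 354 minutes, the level fell by a factor of 116/23.3 ≈ 4.9785.
n = log₂(4.9785) ≈ 2.3157 half-lives, so t½ = 354/2.3157 ≈ 152.87 minutes.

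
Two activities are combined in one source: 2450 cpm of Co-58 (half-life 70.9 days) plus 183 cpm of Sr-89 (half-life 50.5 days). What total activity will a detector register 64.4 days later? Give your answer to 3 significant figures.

Co-58: 2450 × (1/2)^(64.4/70.9) = 2450 × (1/2)^0.90832 ≈ 1305.4 cpm.
Sr-89: 183 × (1/2)^(64.4/50.5) = 183 × (1/2)^1.2752 ≈ 75.607 cpm.
Total = 1305.4 + 75.607 ≈ 1381 cpm.

1380 cpm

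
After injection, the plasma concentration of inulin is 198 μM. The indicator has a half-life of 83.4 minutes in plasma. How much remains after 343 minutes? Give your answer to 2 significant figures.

Number of half-lives: n = 343/83.4 ≈ 4.1127.
Remaining = 198 × (1/2)^4.1127 = 198 × 0.057803 ≈ 11.445 μM.

11 μM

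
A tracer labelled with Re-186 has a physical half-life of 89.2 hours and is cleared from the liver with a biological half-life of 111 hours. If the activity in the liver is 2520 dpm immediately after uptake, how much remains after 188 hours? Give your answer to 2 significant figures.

1/t_eff = 1/t_phys + 1/t_biol = 1/89.2 + 1/111 = 0.02022 per hour.
t_eff = 89.2 × 111 / (89.2 + 111) ≈ 49.457 hours.
Remaining = 2520 × (1/2)^(188/49.457) = 2520 × (1/2)^3.8013 ≈ 180.75 dpm.

180 dpm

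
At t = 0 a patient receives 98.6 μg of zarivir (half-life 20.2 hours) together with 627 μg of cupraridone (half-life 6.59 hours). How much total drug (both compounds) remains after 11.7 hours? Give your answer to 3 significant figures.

249 μg

zarivir: 98.6 × (1/2)^(11.7/20.2) = 98.6 × (1/2)^0.57921 ≈ 65.996 μg.
cupraridone: 627 × (1/2)^(11.7/6.59) = 627 × (1/2)^1.7754 ≈ 183.15 μg.
Total = 65.996 + 183.15 ≈ 249.15 μg.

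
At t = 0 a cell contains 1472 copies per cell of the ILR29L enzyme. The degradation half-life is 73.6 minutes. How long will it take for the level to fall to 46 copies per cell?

46/1472 = 1/32, so 5 half-lives have elapsed.
t = 5 × 73.6 = 368 minutes.

368 minutes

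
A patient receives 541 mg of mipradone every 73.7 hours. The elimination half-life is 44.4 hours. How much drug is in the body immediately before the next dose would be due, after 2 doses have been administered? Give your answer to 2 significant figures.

The 2 doses were given 147.4, 73.7 hours ago.
Total = 541·(1/2)^(147.4/44.4) + 541·(1/2)^(73.7/44.4)
      = 54.179 + 171.2 ≈ 225.38 mg.

230 mg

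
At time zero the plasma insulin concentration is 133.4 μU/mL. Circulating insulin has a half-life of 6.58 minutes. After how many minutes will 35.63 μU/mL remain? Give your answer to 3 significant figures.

12.5 minutes

Fraction remaining = 35.63/133.4 ≈ 0.26709.
n = log₂(133.4/35.63) = ln(3.744)/ln 2 ≈ 1.9046 half-lives.
t = n × t½ = 1.9046 × 6.58 ≈ 12.532 minutes.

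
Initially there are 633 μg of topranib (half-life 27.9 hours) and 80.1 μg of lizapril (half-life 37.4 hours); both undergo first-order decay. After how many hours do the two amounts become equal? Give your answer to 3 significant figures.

328 hours

Set 633·(1/2)^(t/27.9) = 80.1·(1/2)^(t/37.4).
Taking log₂: log₂(633/80.1) = t·(1/27.9 − 1/37.4).
log₂(7.9026) = 2.9823; 1/27.9 − 1/37.4 = 0.0091043.
t = 2.9823 / 0.0091043 ≈ 327.57 hours.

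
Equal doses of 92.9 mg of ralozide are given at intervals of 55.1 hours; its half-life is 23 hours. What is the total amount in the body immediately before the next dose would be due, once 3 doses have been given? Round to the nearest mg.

The 3 doses were given 165.3, 110.2, 55.1 hours ago.
Total = 92.9·(1/2)^(165.3/23) + 92.9·(1/2)^(110.2/23) + 92.9·(1/2)^(55.1/23)
      = 0.63757 + 3.355 + 17.654 ≈ 21.647 mg.

22 mg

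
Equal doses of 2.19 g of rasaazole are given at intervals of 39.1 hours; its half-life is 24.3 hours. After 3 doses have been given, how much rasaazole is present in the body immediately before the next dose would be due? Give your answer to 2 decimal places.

1.03 g

The 3 doses were given 117.3, 78.2, 39.1 hours ago.
Total = 2.19·(1/2)^(117.3/24.3) + 2.19·(1/2)^(78.2/24.3) + 2.19·(1/2)^(39.1/24.3)
      = 0.077148 + 0.23534 + 0.71791 ≈ 1.0304 g.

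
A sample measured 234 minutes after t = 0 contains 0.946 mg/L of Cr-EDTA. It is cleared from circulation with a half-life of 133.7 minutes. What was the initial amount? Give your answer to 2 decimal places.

Number of half-lives elapsed: n = 234/133.7 ≈ 1.7502.
A₀ = A × 2^n = 0.946 × 2^1.7502 = 0.946 × 3.364 ≈ 3.1824 mg/L.

3.18 mg/L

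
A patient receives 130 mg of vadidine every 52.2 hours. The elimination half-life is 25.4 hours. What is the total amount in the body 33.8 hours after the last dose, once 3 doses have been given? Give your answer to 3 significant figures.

The 3 doses were given 138.2, 86, 33.8 hours ago.
Total = 130·(1/2)^(138.2/25.4) + 130·(1/2)^(86/25.4) + 130·(1/2)^(33.8/25.4)
      = 2.9926 + 12.437 + 51.684 ≈ 67.114 mg.

67.1 mg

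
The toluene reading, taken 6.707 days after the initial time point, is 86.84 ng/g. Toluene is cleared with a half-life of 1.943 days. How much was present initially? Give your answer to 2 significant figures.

950 ng/g

Number of half-lives elapsed: n = 6.707/1.943 ≈ 3.4519.
A₀ = A × 2^n = 86.84 × 2^3.4519 = 86.84 × 10.943 ≈ 950.25 ng/g.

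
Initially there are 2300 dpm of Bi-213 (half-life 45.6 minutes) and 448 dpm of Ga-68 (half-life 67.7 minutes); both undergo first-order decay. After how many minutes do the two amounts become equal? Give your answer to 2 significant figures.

330 minutes

Set 2300·(1/2)^(t/45.6) = 448·(1/2)^(t/67.7).
Taking log₂: log₂(2300/448) = t·(1/45.6 − 1/67.7).
log₂(5.1339) = 2.3601; 1/45.6 − 1/67.7 = 0.0071588.
t = 2.3601 / 0.0071588 ≈ 329.67 minutes.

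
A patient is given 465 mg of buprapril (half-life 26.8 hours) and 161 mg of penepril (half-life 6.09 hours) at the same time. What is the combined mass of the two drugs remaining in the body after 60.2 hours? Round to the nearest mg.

98 mg

buprapril: 465 × (1/2)^(60.2/26.8) = 465 × (1/2)^2.2463 ≈ 98.007 mg.
penepril: 161 × (1/2)^(60.2/6.09) = 161 × (1/2)^9.8851 ≈ 0.17027 mg.
Total = 98.007 + 0.17027 ≈ 98.178 mg.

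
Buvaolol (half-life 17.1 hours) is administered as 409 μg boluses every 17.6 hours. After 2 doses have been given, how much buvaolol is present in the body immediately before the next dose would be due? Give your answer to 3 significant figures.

The 2 doses were given 35.2, 17.6 hours ago.
Total = 409·(1/2)^(35.2/17.1) + 409·(1/2)^(17.6/17.1)
      = 98.188 + 200.4 ≈ 298.59 μg.

299 μg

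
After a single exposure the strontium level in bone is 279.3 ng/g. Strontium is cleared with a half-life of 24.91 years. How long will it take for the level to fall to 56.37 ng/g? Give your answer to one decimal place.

57.5 years

Fraction remaining = 56.37/279.3 ≈ 0.20183.
n = log₂(279.3/56.37) = ln(4.9548)/ln 2 ≈ 2.3088 half-lives.
t = n × t½ = 2.3088 × 24.91 ≈ 57.513 years.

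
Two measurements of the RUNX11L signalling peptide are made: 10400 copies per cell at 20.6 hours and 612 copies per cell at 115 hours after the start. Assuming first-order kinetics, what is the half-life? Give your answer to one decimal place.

23.1 hours

Over Δt = 115 − 20.6 = 94.4 hours, the level fell by a factor of 10400/612 ≈ 16.993.
n = log₂(16.993) ≈ 4.0869 half-lives, so t½ = 94.4/4.0869 ≈ 23.098 hours.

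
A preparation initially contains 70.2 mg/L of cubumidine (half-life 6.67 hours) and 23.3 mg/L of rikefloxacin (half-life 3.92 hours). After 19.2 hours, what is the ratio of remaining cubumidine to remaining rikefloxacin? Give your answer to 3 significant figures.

cubumidine: 70.2 × (1/2)^(19.2/6.67) = 70.2 × (1/2)^2.8786 ≈ 9.5456 mg/L.
rikefloxacin: 23.3 × (1/2)^(19.2/3.92) = 23.3 × (1/2)^4.898 ≈ 0.78149 mg/L.
Ratio ≈ 9.5456 / 0.78149 ≈ 12.215.

12.2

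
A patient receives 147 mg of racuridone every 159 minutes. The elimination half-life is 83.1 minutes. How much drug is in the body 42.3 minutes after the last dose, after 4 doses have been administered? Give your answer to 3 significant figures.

The 4 doses were given 519.3, 360.3, 201.3, 42.3 minutes ago.
Total = 147·(1/2)^(519.3/83.1) + 147·(1/2)^(360.3/83.1) + 147·(1/2)^(201.3/83.1) + 147·(1/2)^(42.3/83.1)
      = 1.9326 + 7.28 + 27.423 + 103.3 ≈ 139.93 mg.

140 mg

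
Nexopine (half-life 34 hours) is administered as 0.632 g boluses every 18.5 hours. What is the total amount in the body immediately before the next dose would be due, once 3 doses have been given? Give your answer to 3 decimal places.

The 3 doses were given 55.5, 37, 18.5 hours ago.
Total = 0.632·(1/2)^(55.5/34) + 0.632·(1/2)^(37/34) + 0.632·(1/2)^(18.5/34)
      = 0.20386 + 0.29725 + 0.43343 ≈ 0.93454 g.

0.935 g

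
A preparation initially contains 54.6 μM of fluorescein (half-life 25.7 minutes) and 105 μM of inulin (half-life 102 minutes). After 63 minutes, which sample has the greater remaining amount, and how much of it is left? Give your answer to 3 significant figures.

fluorescein: 54.6 × (1/2)^2.4514 ≈ 9.983 μM.
inulin: 105 × (1/2)^0.61765 ≈ 68.432 μM.
Inulin has more remaining, at ≈ 68.432 μM.

inulin, 68.4 μM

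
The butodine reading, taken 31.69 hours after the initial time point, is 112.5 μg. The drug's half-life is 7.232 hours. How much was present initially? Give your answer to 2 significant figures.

Number of half-lives elapsed: n = 31.69/7.232 ≈ 4.3819.
A₀ = A × 2^n = 112.5 × 2^4.3819 = 112.5 × 20.849 ≈ 2345.5 μg.

2300 μg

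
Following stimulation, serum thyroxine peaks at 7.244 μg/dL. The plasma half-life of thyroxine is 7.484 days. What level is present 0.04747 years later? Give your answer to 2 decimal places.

1.46 μg/dL

Convert the elapsed time: 0.04747 years = 17.3266 days.
Number of half-lives: n = 17.3266/7.484 ≈ 2.3151.
Remaining = 7.244 × (1/2)^2.3151 = 7.244 × 0.20094 ≈ 1.4556 μg/dL.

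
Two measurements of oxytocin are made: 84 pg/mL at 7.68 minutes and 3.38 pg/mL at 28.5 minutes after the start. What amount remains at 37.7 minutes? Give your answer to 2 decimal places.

0.82 pg/mL

Over Δt = 28.5 − 7.68 = 20.82 minutes, the level fell by a factor of 84/3.38 ≈ 24.852.
n = log₂(24.852) ≈ 4.6353 half-lives, so t½ = 20.82/4.6353 ≈ 4.4916 minutes.
From t = 28.5 to t = 37.7: 3.38 × (1/2)^((37.7−28.5)/4.4916) ≈ 0.8172 pg/mL.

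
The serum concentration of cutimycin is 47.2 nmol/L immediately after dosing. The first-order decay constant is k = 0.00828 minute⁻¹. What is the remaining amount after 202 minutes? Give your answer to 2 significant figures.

8.9 nmol/L

t½ = ln 2 / k = 0.69315 / 0.00828 ≈ 83.713 minutes.
Number of half-lives: n = 202/83.713 ≈ 2.413.
Remaining = 47.2 × (1/2)^2.413 = 47.2 × 0.18777 ≈ 8.8625 nmol/L.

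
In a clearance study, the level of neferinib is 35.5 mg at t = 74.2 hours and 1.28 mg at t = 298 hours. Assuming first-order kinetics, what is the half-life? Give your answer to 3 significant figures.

Over Δt = 298 − 74.2 = 223.8 hours, the level fell by a factor of 35.5/1.28 ≈ 27.734.
n = log₂(27.734) ≈ 4.7936 half-lives, so t½ = 223.8/4.7936 ≈ 46.687 hours.

46.7 hours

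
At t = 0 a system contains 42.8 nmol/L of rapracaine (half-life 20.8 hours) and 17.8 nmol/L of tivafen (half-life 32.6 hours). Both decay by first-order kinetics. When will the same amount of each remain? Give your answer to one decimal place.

72.7 hours

Set 42.8·(1/2)^(t/20.8) = 17.8·(1/2)^(t/32.6).
Taking log₂: log₂(42.8/17.8) = t·(1/20.8 − 1/32.6).
log₂(2.4045) = 1.2657; 1/20.8 − 1/32.6 = 0.017402.
t = 1.2657 / 0.017402 ≈ 72.735 hours.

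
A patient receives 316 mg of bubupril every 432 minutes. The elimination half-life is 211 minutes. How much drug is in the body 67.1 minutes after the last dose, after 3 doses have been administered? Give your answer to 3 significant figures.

The 3 doses were given 931.1, 499.1, 67.1 minutes ago.
Total = 316·(1/2)^(931.1/211) + 316·(1/2)^(499.1/211) + 316·(1/2)^(67.1/211)
      = 14.836 + 61.324 + 253.49 ≈ 329.65 mg.

330 mg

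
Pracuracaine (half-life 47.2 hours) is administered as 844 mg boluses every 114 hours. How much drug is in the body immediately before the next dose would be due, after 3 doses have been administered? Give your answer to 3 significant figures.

193 mg

The 3 doses were given 342, 228, 114 hours ago.
Total = 844·(1/2)^(342/47.2) + 844·(1/2)^(228/47.2) + 844·(1/2)^(114/47.2)
      = 5.561 + 29.663 + 158.23 ≈ 193.45 mg.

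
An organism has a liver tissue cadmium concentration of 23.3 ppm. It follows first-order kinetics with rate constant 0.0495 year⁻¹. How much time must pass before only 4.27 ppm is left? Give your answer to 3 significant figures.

34.3 years

t½ = ln 2 / λ = 0.69315 / 0.0495 ≈ 14.003 years.
Fraction remaining = 4.27/23.3 ≈ 0.18326.
n = log₂(23.3/4.27) = ln(5.4567)/ln 2 ≈ 2.448 half-lives.
t = n × t½ = 2.448 × 14.003 ≈ 34.28 years.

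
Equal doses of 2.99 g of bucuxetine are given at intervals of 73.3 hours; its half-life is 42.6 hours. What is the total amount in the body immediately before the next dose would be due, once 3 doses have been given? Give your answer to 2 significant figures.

The 3 doses were given 219.9, 146.6, 73.3 hours ago.
Total = 2.99·(1/2)^(219.9/42.6) + 2.99·(1/2)^(146.6/42.6) + 2.99·(1/2)^(73.3/42.6)
      = 0.083515 + 0.27525 + 0.9072 ≈ 1.266 g.

1.3 g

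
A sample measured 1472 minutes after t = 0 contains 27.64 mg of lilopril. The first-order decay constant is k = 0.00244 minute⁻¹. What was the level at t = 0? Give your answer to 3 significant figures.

t½ = ln 2 / k = 0.69315 / 0.00244 ≈ 284.08 minutes.
Number of half-lives elapsed: n = 1472/284.08 ≈ 5.1817.
A₀ = A × 2^n = 27.64 × 2^5.1817 = 27.64 × 36.295 ≈ 1003.2 mg.

1000 mg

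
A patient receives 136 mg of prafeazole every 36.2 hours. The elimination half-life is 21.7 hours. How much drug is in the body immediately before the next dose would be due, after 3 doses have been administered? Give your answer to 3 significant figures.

60.5 mg

The 3 doses were given 108.6, 72.4, 36.2 hours ago.
Total = 136·(1/2)^(108.6/21.7) + 136·(1/2)^(72.4/21.7) + 136·(1/2)^(36.2/21.7)
      = 4.2364 + 13.464 + 42.792 ≈ 60.492 mg.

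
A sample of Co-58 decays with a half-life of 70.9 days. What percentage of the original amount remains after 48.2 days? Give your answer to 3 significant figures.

62.4%

n = 48.2/70.9 ≈ 0.67983 half-lives.
Fraction remaining = (1/2)^0.67983 ≈ 0.62424, i.e. 62.424%.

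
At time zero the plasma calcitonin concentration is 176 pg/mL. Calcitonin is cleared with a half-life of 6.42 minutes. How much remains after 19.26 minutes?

22 pg/mL

Elapsed time is 3 half-lives (19.26/6.42).
Each half-life halves the amount: 176 × (1/2)^3 = 176/8 = 22 pg/mL.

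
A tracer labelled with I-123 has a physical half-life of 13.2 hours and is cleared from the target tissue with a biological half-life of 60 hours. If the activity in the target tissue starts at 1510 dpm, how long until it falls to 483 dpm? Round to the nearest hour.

1/t_eff = 1/t_phys + 1/t_biol = 1/13.2 + 1/60 = 0.092424 per hour.
t_eff = 13.2 × 60 / (13.2 + 60) ≈ 10.82 hours.
n = log₂(1510/483) ≈ 1.6445; t = 1.6445 × 10.82 ≈ 17.792 hours.

18 hours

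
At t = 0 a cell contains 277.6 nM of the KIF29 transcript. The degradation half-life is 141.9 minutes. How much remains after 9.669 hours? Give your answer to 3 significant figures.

16.3 nM

Convert the elapsed time: 9.669 hours = 580.14 minutes.
Number of half-lives: n = 580.14/141.9 ≈ 4.0884.
Remaining = 277.6 × (1/2)^4.0884 = 277.6 × 0.058786 ≈ 16.319 nM.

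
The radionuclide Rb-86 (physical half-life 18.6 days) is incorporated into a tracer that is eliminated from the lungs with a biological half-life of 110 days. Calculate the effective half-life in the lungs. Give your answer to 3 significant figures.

15.9 days

1/t_eff = 1/t_phys + 1/t_biol = 1/18.6 + 1/110 = 0.062854 per day.
t_eff = 18.6 × 110 / (18.6 + 110) ≈ 15.91 days.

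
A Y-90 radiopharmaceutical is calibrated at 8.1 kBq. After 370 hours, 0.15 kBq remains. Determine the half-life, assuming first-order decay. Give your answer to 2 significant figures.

64 hours

A/A₀ = 0.15/8.1 ≈ 0.018519.
n = log₂(54) ≈ 5.7549 half-lives elapsed in 370 hours.
t½ = 370/5.7549 ≈ 64.293 hours.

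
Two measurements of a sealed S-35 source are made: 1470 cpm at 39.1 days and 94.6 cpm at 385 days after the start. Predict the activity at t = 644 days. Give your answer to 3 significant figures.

Over Δt = 385 − 39.1 = 345.9 days, the level fell by a factor of 1470/94.6 ≈ 15.539.
n = log₂(15.539) ≈ 3.9578 half-lives, so t½ = 345.9/3.9578 ≈ 87.396 days.
From t = 385 to t = 644: 94.6 × (1/2)^((644−385)/87.396) ≈ 12.128 cpm.

12.1 cpm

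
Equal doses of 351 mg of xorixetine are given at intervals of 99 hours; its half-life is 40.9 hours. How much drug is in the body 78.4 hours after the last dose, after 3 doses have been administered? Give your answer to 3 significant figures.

The 3 doses were given 276.4, 177.4, 78.4 hours ago.
Total = 351·(1/2)^(276.4/40.9) + 351·(1/2)^(177.4/40.9) + 351·(1/2)^(78.4/40.9)
      = 3.2431 + 17.363 + 92.955 ≈ 113.56 mg.

114 mg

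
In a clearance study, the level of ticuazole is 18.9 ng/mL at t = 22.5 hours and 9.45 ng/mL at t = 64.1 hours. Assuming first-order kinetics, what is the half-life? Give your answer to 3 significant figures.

Over Δt = 64.1 − 22.5 = 41.6 hours, the level fell by a factor of 18.9/9.45 ≈ 2.
n = log₂(2) ≈ 1 half-lives, so t½ = 41.6/1 ≈ 41.6 hours.

41.6 hours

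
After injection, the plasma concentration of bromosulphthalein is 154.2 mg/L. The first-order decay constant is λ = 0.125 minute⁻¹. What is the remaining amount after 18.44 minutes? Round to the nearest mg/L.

15 mg/L

t½ = ln 2 / λ = 0.69315 / 0.125 ≈ 5.5452 minutes.
Number of half-lives: n = 18.44/5.5452 ≈ 3.3254.
Remaining = 154.2 × (1/2)^3.3254 = 154.2 × 0.099759 ≈ 15.383 mg/L.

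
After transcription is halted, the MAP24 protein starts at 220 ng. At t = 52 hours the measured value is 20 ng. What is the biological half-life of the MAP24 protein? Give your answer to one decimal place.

15.0 hours

A/A₀ = 20/220 ≈ 0.090909.
n = log₂(11) ≈ 3.4594 half-lives elapsed in 52 hours.
t½ = 52/3.4594 ≈ 15.031 hours.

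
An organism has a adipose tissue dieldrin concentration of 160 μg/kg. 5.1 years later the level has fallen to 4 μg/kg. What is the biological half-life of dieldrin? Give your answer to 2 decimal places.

0.96 years

A/A₀ = 4/160 ≈ 0.025.
n = log₂(40) ≈ 5.3219 half-lives elapsed in 5.1 years.
t½ = 5.1/5.3219 ≈ 0.9583 years.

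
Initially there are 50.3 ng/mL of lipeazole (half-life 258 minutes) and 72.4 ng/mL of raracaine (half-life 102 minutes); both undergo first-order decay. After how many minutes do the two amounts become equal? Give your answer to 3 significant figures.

88.6 minutes

Set 50.3·(1/2)^(t/258) = 72.4·(1/2)^(t/102).
Taking log₂: log₂(50.3/72.4) = t·(1/258 − 1/102).
log₂(0.69475) = -0.52543; 1/258 − 1/102 = -0.005928.
t = -0.52543 / -0.005928 ≈ 88.636 minutes.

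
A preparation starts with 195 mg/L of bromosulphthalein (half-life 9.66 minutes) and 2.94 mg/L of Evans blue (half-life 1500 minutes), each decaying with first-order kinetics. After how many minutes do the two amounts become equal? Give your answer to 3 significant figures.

58.8 minutes

Set 195·(1/2)^(t/9.66) = 2.94·(1/2)^(t/1500).
Taking log₂: log₂(195/2.94) = t·(1/9.66 − 1/1500).
log₂(66.327) = 6.0515; 1/9.66 − 1/1500 = 0.10285.
t = 6.0515 / 0.10285 ≈ 58.837 minutes.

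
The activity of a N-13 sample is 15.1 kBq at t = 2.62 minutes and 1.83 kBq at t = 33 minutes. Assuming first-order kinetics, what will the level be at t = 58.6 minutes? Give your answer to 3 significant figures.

0.309 kBq

Over Δt = 33 − 2.62 = 30.38 minutes, the level fell by a factor of 15.1/1.83 ≈ 8.2514.
n = log₂(8.2514) ≈ 3.0446 half-lives, so t½ = 30.38/3.0446 ≈ 9.9782 minutes.
From t = 33 to t = 58.6: 1.83 × (1/2)^((58.6−33)/9.9782) ≈ 0.30912 kBq.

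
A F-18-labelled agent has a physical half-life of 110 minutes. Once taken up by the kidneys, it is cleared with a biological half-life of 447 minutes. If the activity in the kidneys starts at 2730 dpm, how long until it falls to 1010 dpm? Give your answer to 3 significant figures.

1/t_eff = 1/t_phys + 1/t_biol = 1/110 + 1/447 = 0.011328 per minute.
t_eff = 110 × 447 / (110 + 447) ≈ 88.276 minutes.
n = log₂(2730/1010) ≈ 1.4345; t = 1.4345 × 88.276 ≈ 126.64 minutes.

127 minutes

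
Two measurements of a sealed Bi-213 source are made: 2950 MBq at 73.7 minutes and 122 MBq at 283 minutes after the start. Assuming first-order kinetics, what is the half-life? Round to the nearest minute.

46 minutes

Over Δt = 283 − 73.7 = 209.3 minutes, the level fell by a factor of 2950/122 ≈ 24.18.
n = log₂(24.18) ≈ 4.5958 half-lives, so t½ = 209.3/4.5958 ≈ 45.542 minutes.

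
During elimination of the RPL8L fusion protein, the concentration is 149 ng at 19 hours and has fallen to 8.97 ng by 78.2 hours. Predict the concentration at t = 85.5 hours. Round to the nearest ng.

6 ng

Over Δt = 78.2 − 19 = 59.2 hours, the level fell by a factor of 149/8.97 ≈ 16.611.
n = log₂(16.611) ≈ 4.0541 half-lives, so t½ = 59.2/4.0541 ≈ 14.603 hours.
From t = 78.2 to t = 85.5: 8.97 × (1/2)^((85.5−78.2)/14.603) ≈ 6.3431 ng.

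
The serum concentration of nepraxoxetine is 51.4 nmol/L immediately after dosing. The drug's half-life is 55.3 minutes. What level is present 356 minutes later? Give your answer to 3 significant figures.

0.593 nmol/L

Number of half-lives: n = 356/55.3 ≈ 6.4376.
Remaining = 51.4 × (1/2)^6.4376 = 51.4 × 0.011537 ≈ 0.59299 nmol/L.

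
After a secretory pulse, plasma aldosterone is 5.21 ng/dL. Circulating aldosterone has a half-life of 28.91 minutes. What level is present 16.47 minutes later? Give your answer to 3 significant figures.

3.51 ng/dL

Number of half-lives: n = 16.47/28.91 ≈ 0.5697.
Remaining = 5.21 × (1/2)^0.5697 = 5.21 × 0.67376 ≈ 3.5103 ng/dL.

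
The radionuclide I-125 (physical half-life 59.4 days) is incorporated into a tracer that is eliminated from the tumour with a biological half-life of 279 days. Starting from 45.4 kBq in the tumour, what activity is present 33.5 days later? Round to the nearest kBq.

1/t_eff = 1/t_phys + 1/t_biol = 1/59.4 + 1/279 = 0.020419 per day.
t_eff = 59.4 × 279 / (59.4 + 279) ≈ 48.973 days.
Remaining = 45.4 × (1/2)^(33.5/48.973) = 45.4 × (1/2)^0.68404 ≈ 28.258 kBq.

28 kBq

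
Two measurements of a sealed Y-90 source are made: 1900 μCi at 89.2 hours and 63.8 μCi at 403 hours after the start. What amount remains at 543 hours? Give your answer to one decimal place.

Over Δt = 403 − 89.2 = 313.8 hours, the level fell by a factor of 1900/63.8 ≈ 29.781.
n = log₂(29.781) ≈ 4.8963 half-lives, so t½ = 313.8/4.8963 ≈ 64.089 hours.
From t = 403 to t = 543: 63.8 × (1/2)^((543−403)/64.089) ≈ 14.036 μCi.

14.0 μCi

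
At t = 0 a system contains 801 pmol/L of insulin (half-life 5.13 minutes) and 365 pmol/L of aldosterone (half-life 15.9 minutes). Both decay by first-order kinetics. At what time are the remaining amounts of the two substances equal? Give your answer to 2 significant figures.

8.6 minutes

Set 801·(1/2)^(t/5.13) = 365·(1/2)^(t/15.9).
Taking log₂: log₂(801/365) = t·(1/5.13 − 1/15.9).
log₂(2.1945) = 1.1339; 1/5.13 − 1/15.9 = 0.13204.
t = 1.1339 / 0.13204 ≈ 8.5877 minutes.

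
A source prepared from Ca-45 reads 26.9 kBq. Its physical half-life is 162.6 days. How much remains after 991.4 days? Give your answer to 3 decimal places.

0.393 kBq

Number of half-lives: n = 991.4/162.6 ≈ 6.0972.
Remaining = 26.9 × (1/2)^6.0972 = 26.9 × 0.014607 ≈ 0.39294 kBq.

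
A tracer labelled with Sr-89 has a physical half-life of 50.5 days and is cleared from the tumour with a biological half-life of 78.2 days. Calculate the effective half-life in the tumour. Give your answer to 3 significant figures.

30.7 days

1/t_eff = 1/t_phys + 1/t_biol = 1/50.5 + 1/78.2 = 0.03259 per day.
t_eff = 50.5 × 78.2 / (50.5 + 78.2) ≈ 30.685 days.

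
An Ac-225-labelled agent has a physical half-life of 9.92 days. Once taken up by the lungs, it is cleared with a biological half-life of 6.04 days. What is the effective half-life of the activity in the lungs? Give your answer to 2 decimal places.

1/t_eff = 1/t_phys + 1/t_biol = 1/9.92 + 1/6.04 = 0.26637 per day.
t_eff = 9.92 × 6.04 / (9.92 + 6.04) ≈ 3.7542 days.

3.75 days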